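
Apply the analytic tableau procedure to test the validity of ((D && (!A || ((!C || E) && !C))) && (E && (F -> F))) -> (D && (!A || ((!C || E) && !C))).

Assume the negation and expand:
Initial set: {!(((D && (!A || ((!C || E) && !C))) && (E && (F -> F))) -> (D && (!A || ((!C || E) && !C))))}.
!(((D && (!A || ((!C || E) && !C))) && (E && (F -> F))) -> (D && (!A || ((!C || E) && !C)))): α-rule — add ((D && (!A || ((!C || E) && !C))) && (E && (F -> F))), !(D && (!A || ((!C || E) && !C))).
((D && (!A || ((!C || E) && !C))) && (E && (F -> F))): α-rule — add (D && (!A || ((!C || E) && !C))), (E && (F -> F)).
(D && (!A || ((!C || E) && !C))): α-rule — add D, (!A || ((!C || E) && !C)).
(E && (F -> F)): α-rule — add E, (F -> F).
!(D && (!A || ((!C || E) && !C))): β-rule — branch into !D  //  !(!A || ((!C || E) && !C)).
  branch 1 (add !D):
    × closes — contains both D and !D.
  branch 2 (add !(!A || ((!C || E) && !C))):
    !(!A || ((!C || E) && !C)): α-rule — add !!A, !((!C || E) && !C).
    (!A || ((!C || E) && !C)): β-rule — branch into !A  //  ((!C || E) && !C).
      branch 2.1 (add !A):
        × closes — contains both A and !A.
      branch 2.2 (add ((!C || E) && !C)):
        ((!C || E) && !C): α-rule — add (!C || E), !C.
        (F -> F): β-rule — branch into !F  //  F.
          branch 2.2.1 (add !F):
            !((!C || E) && !C): β-rule — branch into !(!C || E)  //  !!C.
              branch 2.2.1.1 (add !(!C || E)):
                !(!C || E): α-rule — add !!C, !E.
                × closes — contains both C and !C.
              branch 2.2.1.2 (add !!C):
                × closes — contains both C and !C.
          branch 2.2.2 (add F):
            !((!C || E) && !C): β-rule — branch into !(!C || E)  //  !!C.
              branch 2.2.2.1 (add !(!C || E)):
                !(!C || E): α-rule — add !!C, !E.
                × closes — contains both C and !C.
              branch 2.2.2.2 (add !!C):
                × closes — contains both C and !C.
All 6 branches close.
Every branch closed, so the negation is unsatisfiable and the formula is valid.

Valid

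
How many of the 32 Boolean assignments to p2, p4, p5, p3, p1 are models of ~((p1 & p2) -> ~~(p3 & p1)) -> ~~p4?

30

Initial set: {(~((p1 & p2) -> ~~(p3 & p1)) -> ~~p4)}.
(~((p1 & p2) -> ~~(p3 & p1)) -> ~~p4): β-rule — branch into ~~((p1 & p2) -> ~~(p3 & p1))  //  ~~p4.
  branch 1 (add ~~((p1 & p2) -> ~~(p3 & p1))):
    ~~((p1 & p2) -> ~~(p3 & p1)): β-rule — branch into ~(p1 & p2)  //  ~~(p3 & p1).
      branch 1.1 (add ~(p1 & p2)):
        ~(p1 & p2): β-rule — branch into ~p1  //  ~p2.
          branch 1.1.1 (add ~p1):
            ○ open, literals {p1=0}.
          branch 1.1.2 (add ~p2):
            ○ open, literals {p2=0}.
      branch 1.2 (add ~~(p3 & p1)):
        ~~(p3 & p1): drop double negation, giving (p3 & p1).
        (p3 & p1): α-rule — add p3, p1.
        ○ open, literals {p1=1, p3=1}.
  branch 2 (add ~~p4):
    ~~p4: drop double negation, giving p4.
    ○ open, literals {p4=1}.
0 branches closed, 4 open.
Each open branch fixes some atoms; the unmentioned ones are free. Counting distinct full assignments: branch {p1=0} (p2, p4, p5, p3) contributes 16 new; branch {p2=0} (p4, p5, p3, p1) contributes 8 new; branch {p1=1, p3=1} (p2, p4, p5) contributes 4 new; branch {p4=1} (p2, p5, p3, p1) contributes 2 new. Total: 30.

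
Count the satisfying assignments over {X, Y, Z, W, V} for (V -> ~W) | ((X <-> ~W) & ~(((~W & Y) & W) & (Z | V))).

28

Initial set: {T ((V -> ~W) | ((X <-> ~W) & ~(((~W & Y) & W) & (Z | V))))}.
T ((V -> ~W) | ((X <-> ~W) & ~(((~W & Y) & W) & (Z | V)))): β-rule — branch into T (V -> ~W)  //  T ((X <-> ~W) & ~(((~W & Y) & W) & (Z | V))).
  branch 1 (add T (V -> ~W)):
    T (V -> ~W): β-rule — branch into F V  //  T ~W.
      branch 1.1 (add F V):
        ○ open, literals {V=F}.
      branch 1.2 (add T ~W):
        ○ open, literals {W=F}.
  branch 2 (add T ((X <-> ~W) & ~(((~W & Y) & W) & (Z | V)))):
    T ((X <-> ~W) & ~(((~W & Y) & W) & (Z | V))): α-rule — add T (X <-> ~W), T ~(((~W & Y) & W) & (Z | V)).
    T (X <-> ~W): β-rule — branch into T X, T ~W  //  F X, F ~W.
      branch 2.1 (add T X, T ~W):
        T ~(((~W & Y) & W) & (Z | V)): β-rule — branch into F ((~W & Y) & W)  //  F (Z | V).
          branch 2.1.1 (add F ((~W & Y) & W)):
            F ((~W & Y) & W): β-rule — branch into F (~W & Y)  //  F W.
              branch 2.1.1.1 (add F (~W & Y)):
                F (~W & Y): β-rule — branch into F ~W  //  F Y.
                  branch 2.1.1.1.1 (add F ~W):
                    × closes — contains both W and ~W.
                  branch 2.1.1.1.2 (add F Y):
                    ○ open, literals {W=F, X=T, Y=F}.
              branch 2.1.1.2 (add F W):
                ○ open, literals {W=F, X=T}.
          branch 2.1.2 (add F (Z | V)):
            F (Z | V): α-rule — add F Z, F V.
            ○ open, literals {V=F, W=F, X=T, Z=F}.
      branch 2.2 (add F X, F ~W):
        T ~(((~W & Y) & W) & (Z | V)): β-rule — branch into F ((~W & Y) & W)  //  F (Z | V).
          branch 2.2.1 (add F ((~W & Y) & W)):
            F ((~W & Y) & W): β-rule — branch into F (~W & Y)  //  F W.
              branch 2.2.1.1 (add F (~W & Y)):
                F (~W & Y): β-rule — branch into F ~W  //  F Y.
                  branch 2.2.1.1.1 (add F ~W):
                    ○ open, literals {W=T, X=F}.
                  branch 2.2.1.1.2 (add F Y):
                    ○ open, literals {W=T, X=F, Y=F}.
              branch 2.2.1.2 (add F W):
                × closes — contains both W and ~W.
          branch 2.2.2 (add F (Z | V)):
            F (Z | V): α-rule — add F Z, F V.
            ○ open, literals {V=F, W=T, X=F, Z=F}.
2 branches closed, 8 open.
Each open branch fixes some atoms; the unmentioned ones are free. Counting distinct full assignments: branch {V=F} (X, Y, Z, W) contributes 16 new; branch {W=F} (X, Y, Z, V) contributes 8 new; branch {W=F, X=T, Y=F} (Z, V) contributes 0 new; branch {W=F, X=T} (Y, Z, V) contributes 0 new; branch {V=F, W=F, X=T, Z=F} (Y) contributes 0 new; branch {W=T, X=F} (Y, Z, V) contributes 4 new; branch {W=T, X=F, Y=F} (Z, V) contributes 0 new; branch {V=F, W=T, X=F, Z=F} (Y) contributes 0 new. Total: 28.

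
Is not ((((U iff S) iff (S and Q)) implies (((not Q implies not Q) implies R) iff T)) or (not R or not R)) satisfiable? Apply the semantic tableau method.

Satisfiable

Initial set: {not ((((U iff S) iff (S and Q)) implies (((not Q implies not Q) implies R) iff T)) or (not R or not R))}.
not ((((U iff S) iff (S and Q)) implies (((not Q implies not Q) implies R) iff T)) or (not R or not R)): α-rule — add not (((U iff S) iff (S and Q)) implies (((not Q implies not Q) implies R) iff T)), not (not R or not R).
not (((U iff S) iff (S and Q)) implies (((not Q implies not Q) implies R) iff T)): α-rule — add ((U iff S) iff (S and Q)), not (((not Q implies not Q) implies R) iff T).
not (not R or not R): α-rule — add not not R, not not R.
((U iff S) iff (S and Q)): β-rule — branch into (U iff S), (S and Q)  //  not (U iff S), not (S and Q).
  branch 1 (add (U iff S), (S and Q)):
    (S and Q): α-rule — add S, Q.
    not (((not Q implies not Q) implies R) iff T): β-rule — branch into ((not Q implies not Q) implies R), not T  //  not ((not Q implies not Q) implies R), T.
      branch 1.1 (add ((not Q implies not Q) implies R), not T):
        (U iff S): β-rule — branch into U, S  //  not U, not S.
          branch 1.1.1 (add U, S):
            ((not Q implies not Q) implies R): β-rule — branch into not (not Q implies not Q)  //  R.
              branch 1.1.1.1 (add not (not Q implies not Q)):
                not (not Q implies not Q): α-rule — add not Q, not not Q.
                × closes — contains both Q and not Q.
              branch 1.1.1.2 (add R):
                ○ open, literals {Q=true, R=true, S=true, T=false, U=true}.
          branch 1.1.2 (add not U, not S):
            × closes — contains both S and not S.
      branch 1.2 (add not ((not Q implies not Q) implies R), T):
        not ((not Q implies not Q) implies R): α-rule — add (not Q implies not Q), not R.
        × closes — contains both R and not R.
  branch 2 (add not (U iff S), not (S and Q)):
    not (((not Q implies not Q) implies R) iff T): β-rule — branch into ((not Q implies not Q) implies R), not T  //  not ((not Q implies not Q) implies R), T.
      branch 2.1 (add ((not Q implies not Q) implies R), not T):
        not (U iff S): β-rule — branch into U, not S  //  not U, S.
          branch 2.1.1 (add U, not S):
            not (S and Q): β-rule — branch into not S  //  not Q.
              branch 2.1.1.1 (add not S):
                ((not Q implies not Q) implies R): β-rule — branch into not (not Q implies not Q)  //  R.
                  branch 2.1.1.1.1 (add not (not Q implies not Q)):
                    not (not Q implies not Q): α-rule — add not Q, not not Q.
                    × closes — contains both Q and not Q.
                  branch 2.1.1.1.2 (add R):
                    ○ open, literals {R=true, S=false, T=false, U=true}.
              branch 2.1.1.2 (add not Q):
                ((not Q implies not Q) implies R): β-rule — branch into not (not Q implies not Q)  //  R.
                  branch 2.1.1.2.1 (add not (not Q implies not Q)):
                    not (not Q implies not Q): α-rule — add not Q, not not Q.
                    × closes — contains both Q and not Q.
                  branch 2.1.1.2.2 (add R):
                    ○ open, literals {Q=false, R=true, S=false, T=false, U=true}.
          branch 2.1.2 (add not U, S):
            not (S and Q): β-rule — branch into not S  //  not Q.
              branch 2.1.2.1 (add not S):
                × closes — contains both S and not S.
              branch 2.1.2.2 (add not Q):
                ((not Q implies not Q) implies R): β-rule — branch into not (not Q implies not Q)  //  R.
                  branch 2.1.2.2.1 (add not (not Q implies not Q)):
                    not (not Q implies not Q): α-rule — add not Q, not not Q.
                    × closes — contains both Q and not Q.
                  branch 2.1.2.2.2 (add R):
                    ○ open, literals {Q=false, R=true, S=true, T=false, U=false}.
      branch 2.2 (add not ((not Q implies not Q) implies R), T):
        not ((not Q implies not Q) implies R): α-rule — add (not Q implies not Q), not R.
        × closes — contains both R and not R.
8 branches closed, 4 open.
An open branch gives a satisfying assignment: Q=true, R=true, S=true, T=false, U=true.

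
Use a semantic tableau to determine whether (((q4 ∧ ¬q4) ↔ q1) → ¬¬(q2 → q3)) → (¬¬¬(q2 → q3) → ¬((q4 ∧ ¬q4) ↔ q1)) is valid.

Assume the negation and expand:
Initial set: {F ((((q4 ∧ ¬q4) ↔ q1) → ¬¬(q2 → q3)) → (¬¬¬(q2 → q3) → ¬((q4 ∧ ¬q4) ↔ q1)))}.
F ((((q4 ∧ ¬q4) ↔ q1) → ¬¬(q2 → q3)) → (¬¬¬(q2 → q3) → ¬((q4 ∧ ¬q4) ↔ q1))): α-rule — add T (((q4 ∧ ¬q4) ↔ q1) → ¬¬(q2 → q3)), F (¬¬¬(q2 → q3) → ¬((q4 ∧ ¬q4) ↔ q1)).
F (¬¬¬(q2 → q3) → ¬((q4 ∧ ¬q4) ↔ q1)): α-rule — add T ¬¬¬(q2 → q3), F ¬((q4 ∧ ¬q4) ↔ q1).
T ¬¬¬(q2 → q3): drop double negation, giving T ¬(q2 → q3).
T ¬(q2 → q3): α-rule — add T q2, F q3.
T (((q4 ∧ ¬q4) ↔ q1) → ¬¬(q2 → q3)): β-rule — branch into F ((q4 ∧ ¬q4) ↔ q1)  //  T ¬¬(q2 → q3).
  branch 1 (add F ((q4 ∧ ¬q4) ↔ q1)):
    F ¬((q4 ∧ ¬q4) ↔ q1): β-rule — branch into T (q4 ∧ ¬q4), T q1  //  F (q4 ∧ ¬q4), F q1.
      branch 1.1 (add T (q4 ∧ ¬q4), T q1):
        T (q4 ∧ ¬q4): α-rule — add T q4, T ¬q4.
        × closes — contains both q4 and ¬q4.
      branch 1.2 (add F (q4 ∧ ¬q4), F q1):
        F ((q4 ∧ ¬q4) ↔ q1): β-rule — branch into T (q4 ∧ ¬q4), F q1  //  F (q4 ∧ ¬q4), T q1.
          branch 1.2.1 (add T (q4 ∧ ¬q4), F q1):
            T (q4 ∧ ¬q4): α-rule — add T q4, T ¬q4.
            × closes — contains both q4 and ¬q4.
          branch 1.2.2 (add F (q4 ∧ ¬q4), T q1):
            × closes — contains both q1 and ¬q1.
  branch 2 (add T ¬¬(q2 → q3)):
    T ¬¬(q2 → q3): drop double negation, giving T (q2 → q3).
    F ¬((q4 ∧ ¬q4) ↔ q1): β-rule — branch into T (q4 ∧ ¬q4), T q1  //  F (q4 ∧ ¬q4), F q1.
      branch 2.1 (add T (q4 ∧ ¬q4), T q1):
        T (q4 ∧ ¬q4): α-rule — add T q4, T ¬q4.
        × closes — contains both q4 and ¬q4.
      branch 2.2 (add F (q4 ∧ ¬q4), F q1):
        T (q2 → q3): β-rule — branch into F q2  //  T q3.
          branch 2.2.1 (add F q2):
            × closes — contains both q2 and ¬q2.
          branch 2.2.2 (add T q3):
            × closes — contains both q3 and ¬q3.
All 6 branches close.
Every branch closed, so the negation is unsatisfiable and the formula is valid.

Valid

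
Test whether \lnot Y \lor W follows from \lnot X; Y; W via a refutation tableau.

Yes

Initial set: {\lnot X; Y; W; \lnot (\lnot Y \lor W)}.
\lnot (\lnot Y \lor W): α-rule — add \lnot \lnot Y, \lnot W.
× closes — contains both W and \lnot W.
All 1 branch closes.
Every branch closed, so the premises entail the conclusion.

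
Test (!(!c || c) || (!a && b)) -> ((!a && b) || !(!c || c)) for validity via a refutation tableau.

Assume the negation and expand:
Initial set: {F ((!(!c || c) || (!a && b)) -> ((!a && b) || !(!c || c)))}.
F ((!(!c || c) || (!a && b)) -> ((!a && b) || !(!c || c))): α-rule — add T (!(!c || c) || (!a && b)), F ((!a && b) || !(!c || c)).
F ((!a && b) || !(!c || c)): α-rule — add F (!a && b), F !(!c || c).
T (!(!c || c) || (!a && b)): β-rule — branch into T !(!c || c)  //  T (!a && b).
  branch 1 (add T !(!c || c)):
    T !(!c || c): α-rule — add F !c, F c.
    × closes — contains both c and !c.
  branch 2 (add T (!a && b)):
    T (!a && b): α-rule — add T !a, T b.
    F (!a && b): β-rule — branch into F !a  //  F b.
      branch 2.1 (add F !a):
        × closes — contains both a and !a.
      branch 2.2 (add F b):
        × closes — contains both b and !b.
All 3 branches close.
Every branch closed, so the negation is unsatisfiable and the formula is valid.

Valid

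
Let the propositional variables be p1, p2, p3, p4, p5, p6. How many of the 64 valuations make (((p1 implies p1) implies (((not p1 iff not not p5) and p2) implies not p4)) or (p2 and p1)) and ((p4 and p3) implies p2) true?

52

Initial set: {((((p1 implies p1) implies (((not p1 iff not not p5) and p2) implies not p4)) or (p2 and p1)) and ((p4 and p3) implies p2))}.
((((p1 implies p1) implies (((not p1 iff not not p5) and p2) implies not p4)) or (p2 and p1)) and ((p4 and p3) implies p2)): α-rule — add (((p1 implies p1) implies (((not p1 iff not not p5) and p2) implies not p4)) or (p2 and p1)), ((p4 and p3) implies p2).
(((p1 implies p1) implies (((not p1 iff not not p5) and p2) implies not p4)) or (p2 and p1)): β-rule — branch into ((p1 implies p1) implies (((not p1 iff not not p5) and p2) implies not p4))  //  (p2 and p1).
  branch 1 (add ((p1 implies p1) implies (((not p1 iff not not p5) and p2) implies not p4))):
    ((p4 and p3) implies p2): β-rule — branch into not (p4 and p3)  //  p2.
      branch 1.1 (add not (p4 and p3)):
        ((p1 implies p1) implies (((not p1 iff not not p5) and p2) implies not p4)): β-rule — branch into not (p1 implies p1)  //  (((not p1 iff not not p5) and p2) implies not p4).
          branch 1.1.1 (add not (p1 implies p1)):
            not (p1 implies p1): α-rule — add p1, not p1.
            × closes — contains both p1 and not p1.
          branch 1.1.2 (add (((not p1 iff not not p5) and p2) implies not p4)):
            not (p4 and p3): β-rule — branch into not p4  //  not p3.
              branch 1.1.2.1 (add not p4):
                (((not p1 iff not not p5) and p2) implies not p4): β-rule — branch into not ((not p1 iff not not p5) and p2)  //  not p4.
                  branch 1.1.2.1.1 (add not ((not p1 iff not not p5) and p2)):
                    not ((not p1 iff not not p5) and p2): β-rule — branch into not (not p1 iff not not p5)  //  not p2.
                      branch 1.1.2.1.1.1 (add not (not p1 iff not not p5)):
                        not (not p1 iff not not p5): β-rule — branch into not p1, not not not p5  //  not not p1, not not p5.
                          branch 1.1.2.1.1.1.1 (add not p1, not not not p5):
                            not not not p5: drop double negation, giving not p5.
                            ○ open, literals {p1=false, p4=false, p5=false}.
                          branch 1.1.2.1.1.1.2 (add not not p1, not not p5):
                            not not p5: drop double negation, giving p5.
                            ○ open, literals {p1=true, p4=false, p5=true}.
                      branch 1.1.2.1.1.2 (add not p2):
                        ○ open, literals {p2=false, p4=false}.
                  branch 1.1.2.1.2 (add not p4):
                    ○ open, literals {p4=false}.
              branch 1.1.2.2 (add not p3):
                (((not p1 iff not not p5) and p2) implies not p4): β-rule — branch into not ((not p1 iff not not p5) and p2)  //  not p4.
                  branch 1.1.2.2.1 (add not ((not p1 iff not not p5) and p2)):
                    not ((not p1 iff not not p5) and p2): β-rule — branch into not (not p1 iff not not p5)  //  not p2.
                      branch 1.1.2.2.1.1 (add not (not p1 iff not not p5)):
                        not (not p1 iff not not p5): β-rule — branch into not p1, not not not p5  //  not not p1, not not p5.
                          branch 1.1.2.2.1.1.1 (add not p1, not not not p5):
                            not not not p5: drop double negation, giving not p5.
                            ○ open, literals {p1=false, p3=false, p5=false}.
                          branch 1.1.2.2.1.1.2 (add not not p1, not not p5):
                            not not p5: drop double negation, giving p5.
                            ○ open, literals {p1=true, p3=false, p5=true}.
                      branch 1.1.2.2.1.2 (add not p2):
                        ○ open, literals {p2=false, p3=false}.
                  branch 1.1.2.2.2 (add not p4):
                    ○ open, literals {p3=false, p4=false}.
      branch 1.2 (add p2):
        ((p1 implies p1) implies (((not p1 iff not not p5) and p2) implies not p4)): β-rule — branch into not (p1 implies p1)  //  (((not p1 iff not not p5) and p2) implies not p4).
          branch 1.2.1 (add not (p1 implies p1)):
            not (p1 implies p1): α-rule — add p1, not p1.
            × closes — contains both p1 and not p1.
          branch 1.2.2 (add (((not p1 iff not not p5) and p2) implies not p4)):
            (((not p1 iff not not p5) and p2) implies not p4): β-rule — branch into not ((not p1 iff not not p5) and p2)  //  not p4.
              branch 1.2.2.1 (add not ((not p1 iff not not p5) and p2)):
                not ((not p1 iff not not p5) and p2): β-rule — branch into not (not p1 iff not not p5)  //  not p2.
                  branch 1.2.2.1.1 (add not (not p1 iff not not p5)):
                    not (not p1 iff not not p5): β-rule — branch into not p1, not not not p5  //  not not p1, not not p5.
                      branch 1.2.2.1.1.1 (add not p1, not not not p5):
                        not not not p5: drop double negation, giving not p5.
                        ○ open, literals {p1=false, p2=true, p5=false}.
                      branch 1.2.2.1.1.2 (add not not p1, not not p5):
                        not not p5: drop double negation, giving p5.
                        ○ open, literals {p1=true, p2=true, p5=true}.
                  branch 1.2.2.1.2 (add not p2):
                    × closes — contains both p2 and not p2.
              branch 1.2.2.2 (add not p4):
                ○ open, literals {p2=true, p4=false}.
  branch 2 (add (p2 and p1)):
    (p2 and p1): α-rule — add p2, p1.
    ((p4 and p3) implies p2): β-rule — branch into not (p4 and p3)  //  p2.
      branch 2.1 (add not (p4 and p3)):
        not (p4 and p3): β-rule — branch into not p4  //  not p3.
          branch 2.1.1 (add not p4):
            ○ open, literals {p1=true, p2=true, p4=false}.
          branch 2.1.2 (add not p3):
            ○ open, literals {p1=true, p2=true, p3=false}.
      branch 2.2 (add p2):
        ○ open, literals {p1=true, p2=true}.
3 branches closed, 14 open.
Each open branch fixes some atoms; the unmentioned ones are free. Counting distinct full assignments: branch {p1=false, p4=false, p5=false} (p2, p3, p6) contributes 8 new; branch {p1=true, p4=false, p5=true} (p2, p3, p6) contributes 8 new; branch {p2=false, p4=false} (p1, p3, p5, p6) contributes 8 new; branch {p4=false} (p1, p2, p3, p5, p6) contributes 8 new; branch {p1=false, p3=false, p5=false} (p2, p4, p6) contributes 4 new; branch {p1=true, p3=false, p5=true} (p2, p4, p6) contributes 4 new; branch {p2=false, p3=false} (p1, p4, p5, p6) contributes 4 new; branch {p3=false, p4=false} (p1, p2, p5, p6) contributes 0 new; branch {p1=false, p2=true, p5=false} (p3, p4, p6) contributes 2 new; branch {p1=true, p2=true, p5=true} (p3, p4, p6) contributes 2 new; branch {p2=true, p4=false} (p1, p3, p5, p6) contributes 0 new; branch {p1=true, p2=true, p4=false} (p3, p5, p6) contributes 0 new; branch {p1=true, p2=true, p3=false} (p4, p5, p6) contributes 2 new; branch {p1=true, p2=true} (p3, p4, p5, p6) contributes 2 new. Total: 52.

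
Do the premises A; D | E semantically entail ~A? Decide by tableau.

Initial set: {T A; T (D | E); F ~A}.
T (D | E): β-rule — branch into T D  //  T E.
  branch 1 (add T D):
    ○ open, literals {A=true, D=true}.
  branch 2 (add T E):
    ○ open, literals {A=true, E=true}.
0 branches closed, 2 open.
An open branch gives a countermodel: A=true, D=true (unmentioned atoms arbitrary); the premises hold there but the conclusion fails.

No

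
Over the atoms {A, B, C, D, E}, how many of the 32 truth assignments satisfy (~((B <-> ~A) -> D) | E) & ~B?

10

Initial set: {T ((~((B <-> ~A) -> D) | E) & ~B)}.
T ((~((B <-> ~A) -> D) | E) & ~B): α-rule — add T (~((B <-> ~A) -> D) | E), T ~B.
T (~((B <-> ~A) -> D) | E): β-rule — branch into T ~((B <-> ~A) -> D)  //  T E.
  branch 1 (add T ~((B <-> ~A) -> D)):
    T ~((B <-> ~A) -> D): α-rule — add T (B <-> ~A), F D.
    T (B <-> ~A): β-rule — branch into T B, T ~A  //  F B, F ~A.
      branch 1.1 (add T B, T ~A):
        × closes — contains both B and ~B.
      branch 1.2 (add F B, F ~A):
        ○ open, literals {A=1, B=0, D=0}.
  branch 2 (add T E):
    ○ open, literals {B=0, E=1}.
1 branch closed, 2 open.
Each open branch fixes some atoms; the unmentioned ones are free. Counting distinct full assignments: branch {A=1, B=0, D=0} (C, E) contributes 4 new; branch {B=0, E=1} (A, C, D) contributes 6 new. Total: 10.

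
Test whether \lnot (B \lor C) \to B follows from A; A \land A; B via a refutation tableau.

Yes

Initial set: {A; (A \land A); B; \lnot (\lnot (B \lor C) \to B)}.
(A \land A): α-rule — add A, A.
\lnot (\lnot (B \lor C) \to B): α-rule — add \lnot (B \lor C), \lnot B.
× closes — contains both B and \lnot B.
All 1 branch closes.
Every branch closed, so the premises entail the conclusion.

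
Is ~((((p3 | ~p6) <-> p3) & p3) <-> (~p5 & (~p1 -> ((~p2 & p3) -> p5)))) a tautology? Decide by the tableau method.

Not valid

Assume the negation and expand:
Initial set: {~~((((p3 | ~p6) <-> p3) & p3) <-> (~p5 & (~p1 -> ((~p2 & p3) -> p5))))}.
~~((((p3 | ~p6) <-> p3) & p3) <-> (~p5 & (~p1 -> ((~p2 & p3) -> p5)))): β-rule — branch into (((p3 | ~p6) <-> p3) & p3), (~p5 & (~p1 -> ((~p2 & p3) -> p5)))  //  ~(((p3 | ~p6) <-> p3) & p3), ~(~p5 & (~p1 -> ((~p2 & p3) -> p5))).
  branch 1 (add (((p3 | ~p6) <-> p3) & p3), (~p5 & (~p1 -> ((~p2 & p3) -> p5)))):
    (((p3 | ~p6) <-> p3) & p3): α-rule — add ((p3 | ~p6) <-> p3), p3.
    (~p5 & (~p1 -> ((~p2 & p3) -> p5))): α-rule — add ~p5, (~p1 -> ((~p2 & p3) -> p5)).
    ((p3 | ~p6) <-> p3): β-rule — branch into (p3 | ~p6), p3  //  ~(p3 | ~p6), ~p3.
      branch 1.1 (add (p3 | ~p6), p3):
        (~p1 -> ((~p2 & p3) -> p5)): β-rule — branch into ~~p1  //  ((~p2 & p3) -> p5).
          branch 1.1.1 (add ~~p1):
            (p3 | ~p6): β-rule — branch into p3  //  ~p6.
              branch 1.1.1.1 (add p3):
                ○ open, literals {p1=true, p3=true, p5=false}.
              branch 1.1.1.2 (add ~p6):
                ○ open, literals {p1=true, p3=true, p5=false, p6=false}.
          branch 1.1.2 (add ((~p2 & p3) -> p5)):
            (p3 | ~p6): β-rule — branch into p3  //  ~p6.
              branch 1.1.2.1 (add p3):
                ((~p2 & p3) -> p5): β-rule — branch into ~(~p2 & p3)  //  p5.
                  branch 1.1.2.1.1 (add ~(~p2 & p3)):
                    ~(~p2 & p3): β-rule — branch into ~~p2  //  ~p3.
                      branch 1.1.2.1.1.1 (add ~~p2):
                        ○ open, literals {p2=true, p3=true, p5=false}.
                      branch 1.1.2.1.1.2 (add ~p3):
                        × closes — contains both p3 and ~p3.
                  branch 1.1.2.1.2 (add p5):
                    × closes — contains both p5 and ~p5.
              branch 1.1.2.2 (add ~p6):
                ((~p2 & p3) -> p5): β-rule — branch into ~(~p2 & p3)  //  p5.
                  branch 1.1.2.2.1 (add ~(~p2 & p3)):
                    ~(~p2 & p3): β-rule — branch into ~~p2  //  ~p3.
                      branch 1.1.2.2.1.1 (add ~~p2):
                        ○ open, literals {p2=true, p3=true, p5=false, p6=false}.
                      branch 1.1.2.2.1.2 (add ~p3):
                        × closes — contains both p3 and ~p3.
                  branch 1.1.2.2.2 (add p5):
                    × closes — contains both p5 and ~p5.
      branch 1.2 (add ~(p3 | ~p6), ~p3):
        × closes — contains both p3 and ~p3.
  branch 2 (add ~(((p3 | ~p6) <-> p3) & p3), ~(~p5 & (~p1 -> ((~p2 & p3) -> p5)))):
    ~(((p3 | ~p6) <-> p3) & p3): β-rule — branch into ~((p3 | ~p6) <-> p3)  //  ~p3.
      branch 2.1 (add ~((p3 | ~p6) <-> p3)):
        ~(~p5 & (~p1 -> ((~p2 & p3) -> p5))): β-rule — branch into ~~p5  //  ~(~p1 -> ((~p2 & p3) -> p5)).
          branch 2.1.1 (add ~~p5):
            ~((p3 | ~p6) <-> p3): β-rule — branch into (p3 | ~p6), ~p3  //  ~(p3 | ~p6), p3.
              branch 2.1.1.1 (add (p3 | ~p6), ~p3):
                (p3 | ~p6): β-rule — branch into p3  //  ~p6.
                  branch 2.1.1.1.1 (add p3):
                    × closes — contains both p3 and ~p3.
                  branch 2.1.1.1.2 (add ~p6):
                    ○ open, literals {p3=false, p5=true, p6=false}.
              branch 2.1.1.2 (add ~(p3 | ~p6), p3):
                ~(p3 | ~p6): α-rule — add ~p3, ~~p6.
                × closes — contains both p3 and ~p3.
          branch 2.1.2 (add ~(~p1 -> ((~p2 & p3) -> p5))):
            ~(~p1 -> ((~p2 & p3) -> p5)): α-rule — add ~p1, ~((~p2 & p3) -> p5).
            ~((~p2 & p3) -> p5): α-rule — add (~p2 & p3), ~p5.
            (~p2 & p3): α-rule — add ~p2, p3.
            ~((p3 | ~p6) <-> p3): β-rule — branch into (p3 | ~p6), ~p3  //  ~(p3 | ~p6), p3.
              branch 2.1.2.1 (add (p3 | ~p6), ~p3):
                × closes — contains both p3 and ~p3.
              branch 2.1.2.2 (add ~(p3 | ~p6), p3):
                ~(p3 | ~p6): α-rule — add ~p3, ~~p6.
                × closes — contains both p3 and ~p3.
      branch 2.2 (add ~p3):
        ~(~p5 & (~p1 -> ((~p2 & p3) -> p5))): β-rule — branch into ~~p5  //  ~(~p1 -> ((~p2 & p3) -> p5)).
          branch 2.2.1 (add ~~p5):
            ○ open, literals {p3=false, p5=true}.
          branch 2.2.2 (add ~(~p1 -> ((~p2 & p3) -> p5))):
            ~(~p1 -> ((~p2 & p3) -> p5)): α-rule — add ~p1, ~((~p2 & p3) -> p5).
            ~((~p2 & p3) -> p5): α-rule — add (~p2 & p3), ~p5.
            (~p2 & p3): α-rule — add ~p2, p3.
            × closes — contains both p3 and ~p3.
10 branches closed, 6 open.
An open branch gives a countermodel: p1=true, p3=true, p5=false (unmentioned atoms arbitrary); under it the original formula is false.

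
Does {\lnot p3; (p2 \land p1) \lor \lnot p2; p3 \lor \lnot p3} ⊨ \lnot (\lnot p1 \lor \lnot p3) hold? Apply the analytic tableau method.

No

Initial set: {\lnot p3; ((p2 \land p1) \lor \lnot p2); (p3 \lor \lnot p3); \lnot \lnot (\lnot p1 \lor \lnot p3)}.
((p2 \land p1) \lor \lnot p2): β-rule — branch into (p2 \land p1)  //  \lnot p2.
  branch 1 (add (p2 \land p1)):
    (p2 \land p1): α-rule — add p2, p1.
    (p3 \lor \lnot p3): β-rule — branch into p3  //  \lnot p3.
      branch 1.1 (add p3):
        × closes — contains both p3 and \lnot p3.
      branch 1.2 (add \lnot p3):
        \lnot \lnot (\lnot p1 \lor \lnot p3): β-rule — branch into \lnot p1  //  \lnot p3.
          branch 1.2.1 (add \lnot p1):
            × closes — contains both p1 and \lnot p1.
          branch 1.2.2 (add \lnot p3):
            ○ open, literals {p1=1, p2=1, p3=0}.
  branch 2 (add \lnot p2):
    (p3 \lor \lnot p3): β-rule — branch into p3  //  \lnot p3.
      branch 2.1 (add p3):
        × closes — contains both p3 and \lnot p3.
      branch 2.2 (add \lnot p3):
        \lnot \lnot (\lnot p1 \lor \lnot p3): β-rule — branch into \lnot p1  //  \lnot p3.
          branch 2.2.1 (add \lnot p1):
            ○ open, literals {p1=0, p2=0, p3=0}.
          branch 2.2.2 (add \lnot p3):
            ○ open, literals {p2=0, p3=0}.
3 branches closed, 3 open.
An open branch gives a countermodel: p1=1, p2=1, p3=0 (unmentioned atoms arbitrary); the premises hold there but the conclusion fails.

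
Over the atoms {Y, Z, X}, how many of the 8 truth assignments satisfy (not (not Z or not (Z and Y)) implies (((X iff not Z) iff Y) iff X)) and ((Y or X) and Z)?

1

Initial set: {((not (not Z or not (Z and Y)) implies (((X iff not Z) iff Y) iff X)) and ((Y or X) and Z))}.
((not (not Z or not (Z and Y)) implies (((X iff not Z) iff Y) iff X)) and ((Y or X) and Z)): α-rule — add (not (not Z or not (Z and Y)) implies (((X iff not Z) iff Y) iff X)), ((Y or X) and Z).
((Y or X) and Z): α-rule — add (Y or X), Z.
(not (not Z or not (Z and Y)) implies (((X iff not Z) iff Y) iff X)): β-rule — branch into not not (not Z or not (Z and Y))  //  (((X iff not Z) iff Y) iff X).
  branch 1 (add not not (not Z or not (Z and Y))):
    (Y or X): β-rule — branch into Y  //  X.
      branch 1.1 (add Y):
        not not (not Z or not (Z and Y)): β-rule — branch into not Z  //  not (Z and Y).
          branch 1.1.1 (add not Z):
            × closes — contains both Z and not Z.
          branch 1.1.2 (add not (Z and Y)):
            not (Z and Y): β-rule — branch into not Z  //  not Y.
              branch 1.1.2.1 (add not Z):
                × closes — contains both Z and not Z.
              branch 1.1.2.2 (add not Y):
                × closes — contains both Y and not Y.
      branch 1.2 (add X):
        not not (not Z or not (Z and Y)): β-rule — branch into not Z  //  not (Z and Y).
          branch 1.2.1 (add not Z):
            × closes — contains both Z and not Z.
          branch 1.2.2 (add not (Z and Y)):
            not (Z and Y): β-rule — branch into not Z  //  not Y.
              branch 1.2.2.1 (add not Z):
                × closes — contains both Z and not Z.
              branch 1.2.2.2 (add not Y):
                ○ open, literals {X=T, Y=F, Z=T}.
  branch 2 (add (((X iff not Z) iff Y) iff X)):
    (Y or X): β-rule — branch into Y  //  X.
      branch 2.1 (add Y):
        (((X iff not Z) iff Y) iff X): β-rule — branch into ((X iff not Z) iff Y), X  //  not ((X iff not Z) iff Y), not X.
          branch 2.1.1 (add ((X iff not Z) iff Y), X):
            ((X iff not Z) iff Y): β-rule — branch into (X iff not Z), Y  //  not (X iff not Z), not Y.
              branch 2.1.1.1 (add (X iff not Z), Y):
                (X iff not Z): β-rule — branch into X, not Z  //  not X, not not Z.
                  branch 2.1.1.1.1 (add X, not Z):
                    × closes — contains both Z and not Z.
                  branch 2.1.1.1.2 (add not X, not not Z):
                    × closes — contains both X and not X.
              branch 2.1.1.2 (add not (X iff not Z), not Y):
                × closes — contains both Y and not Y.
          branch 2.1.2 (add not ((X iff not Z) iff Y), not X):
            not ((X iff not Z) iff Y): β-rule — branch into (X iff not Z), not Y  //  not (X iff not Z), Y.
              branch 2.1.2.1 (add (X iff not Z), not Y):
                × closes — contains both Y and not Y.
              branch 2.1.2.2 (add not (X iff not Z), Y):
                not (X iff not Z): β-rule — branch into X, not not Z  //  not X, not Z.
                  branch 2.1.2.2.1 (add X, not not Z):
                    × closes — contains both X and not X.
                  branch 2.1.2.2.2 (add not X, not Z):
                    × closes — contains both Z and not Z.
      branch 2.2 (add X):
        (((X iff not Z) iff Y) iff X): β-rule — branch into ((X iff not Z) iff Y), X  //  not ((X iff not Z) iff Y), not X.
          branch 2.2.1 (add ((X iff not Z) iff Y), X):
            ((X iff not Z) iff Y): β-rule — branch into (X iff not Z), Y  //  not (X iff not Z), not Y.
              branch 2.2.1.1 (add (X iff not Z), Y):
                (X iff not Z): β-rule — branch into X, not Z  //  not X, not not Z.
                  branch 2.2.1.1.1 (add X, not Z):
                    × closes — contains both Z and not Z.
                  branch 2.2.1.1.2 (add not X, not not Z):
                    × closes — contains both X and not X.
              branch 2.2.1.2 (add not (X iff not Z), not Y):
                not (X iff not Z): β-rule — branch into X, not not Z  //  not X, not Z.
                  branch 2.2.1.2.1 (add X, not not Z):
                    ○ open, literals {X=T, Y=F, Z=T}.
                  branch 2.2.1.2.2 (add not X, not Z):
                    × closes — contains both X and not X.
          branch 2.2.2 (add not ((X iff not Z) iff Y), not X):
            × closes — contains both X and not X.
15 branches closed, 2 open.
Each open branch fixes some atoms; the unmentioned ones are free. Counting distinct full assignments: branch {X=T, Y=F, Z=T} (none free) contributes 1 new; branch {X=T, Y=F, Z=T} (none free) contributes 0 new. Total: 1.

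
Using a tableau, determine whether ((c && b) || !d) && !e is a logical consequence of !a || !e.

Initial set: {(!a || !e); !(((c && b) || !d) && !e)}.
(!a || !e): β-rule — branch into !a  //  !e.
  branch 1 (add !a):
    !(((c && b) || !d) && !e): β-rule — branch into !((c && b) || !d)  //  !!e.
      branch 1.1 (add !((c && b) || !d)):
        !((c && b) || !d): α-rule — add !(c && b), !!d.
        !(c && b): β-rule — branch into !c  //  !b.
          branch 1.1.1 (add !c):
            ○ open, literals {a=0, c=0, d=1}.
          branch 1.1.2 (add !b):
            ○ open, literals {a=0, b=0, d=1}.
      branch 1.2 (add !!e):
        ○ open, literals {a=0, e=1}.
  branch 2 (add !e):
    !(((c && b) || !d) && !e): β-rule — branch into !((c && b) || !d)  //  !!e.
      branch 2.1 (add !((c && b) || !d)):
        !((c && b) || !d): α-rule — add !(c && b), !!d.
        !(c && b): β-rule — branch into !c  //  !b.
          branch 2.1.1 (add !c):
            ○ open, literals {c=0, d=1, e=0}.
          branch 2.1.2 (add !b):
            ○ open, literals {b=0, d=1, e=0}.
      branch 2.2 (add !!e):
        × closes — contains both e and !e.
1 branch closed, 5 open.
An open branch gives a countermodel: a=0, c=0, d=1 (unmentioned atoms arbitrary); the premises hold there but the conclusion fails.

No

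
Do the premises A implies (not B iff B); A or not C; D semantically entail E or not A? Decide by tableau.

Initial set: {T (A implies (not B iff B)); T (A or not C); T D; F (E or not A)}.
F (E or not A): α-rule — add F E, F not A.
T (A implies (not B iff B)): β-rule — branch into F A  //  T (not B iff B).
  branch 1 (add F A):
    × closes — contains both A and not A.
  branch 2 (add T (not B iff B)):
    T (A or not C): β-rule — branch into T A  //  T not C.
      branch 2.1 (add T A):
        T (not B iff B): β-rule — branch into T not B, T B  //  F not B, F B.
          branch 2.1.1 (add T not B, T B):
            × closes — contains both B and not B.
          branch 2.1.2 (add F not B, F B):
            × closes — contains both B and not B.
      branch 2.2 (add T not C):
        T (not B iff B): β-rule — branch into T not B, T B  //  F not B, F B.
          branch 2.2.1 (add T not B, T B):
            × closes — contains both B and not B.
          branch 2.2.2 (add F not B, F B):
            × closes — contains both B and not B.
All 5 branches close.
Every branch closed, so the premises entail the conclusion.

Yes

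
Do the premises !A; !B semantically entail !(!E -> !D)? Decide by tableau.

Initial set: {!A; !B; !!(!E -> !D)}.
!!(!E -> !D): β-rule — branch into !!E  //  !D.
  branch 1 (add !!E):
    ○ open, literals {A=F, B=F, E=T}.
  branch 2 (add !D):
    ○ open, literals {A=F, B=F, D=F}.
0 branches closed, 2 open.
An open branch gives a countermodel: A=F, B=F, E=T (unmentioned atoms arbitrary); the premises hold there but the conclusion fails.

No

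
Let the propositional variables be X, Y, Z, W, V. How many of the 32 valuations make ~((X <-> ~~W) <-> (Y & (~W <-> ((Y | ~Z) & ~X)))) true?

Initial set: {~((X <-> ~~W) <-> (Y & (~W <-> ((Y | ~Z) & ~X))))}.
~((X <-> ~~W) <-> (Y & (~W <-> ((Y | ~Z) & ~X)))): β-rule — branch into (X <-> ~~W), ~(Y & (~W <-> ((Y | ~Z) & ~X)))  //  ~(X <-> ~~W), (Y & (~W <-> ((Y | ~Z) & ~X))).
  branch 1 (add (X <-> ~~W), ~(Y & (~W <-> ((Y | ~Z) & ~X)))):
    (X <-> ~~W): β-rule — branch into X, ~~W  //  ~X, ~~~W.
      branch 1.1 (add X, ~~W):
        ~~W: drop double negation, giving W.
        ~(Y & (~W <-> ((Y | ~Z) & ~X))): β-rule — branch into ~Y  //  ~(~W <-> ((Y | ~Z) & ~X)).
          branch 1.1.1 (add ~Y):
            ○ open, literals {W=1, X=1, Y=0}.
          branch 1.1.2 (add ~(~W <-> ((Y | ~Z) & ~X))):
            ~(~W <-> ((Y | ~Z) & ~X)): β-rule — branch into ~W, ~((Y | ~Z) & ~X)  //  ~~W, ((Y | ~Z) & ~X).
              branch 1.1.2.1 (add ~W, ~((Y | ~Z) & ~X)):
                × closes — contains both W and ~W.
              branch 1.1.2.2 (add ~~W, ((Y | ~Z) & ~X)):
                ((Y | ~Z) & ~X): α-rule — add (Y | ~Z), ~X.
                × closes — contains both X and ~X.
      branch 1.2 (add ~X, ~~~W):
        ~~~W: drop double negation, giving ~W.
        ~(Y & (~W <-> ((Y | ~Z) & ~X))): β-rule — branch into ~Y  //  ~(~W <-> ((Y | ~Z) & ~X)).
          branch 1.2.1 (add ~Y):
            ○ open, literals {W=0, X=0, Y=0}.
          branch 1.2.2 (add ~(~W <-> ((Y | ~Z) & ~X))):
            ~(~W <-> ((Y | ~Z) & ~X)): β-rule — branch into ~W, ~((Y | ~Z) & ~X)  //  ~~W, ((Y | ~Z) & ~X).
              branch 1.2.2.1 (add ~W, ~((Y | ~Z) & ~X)):
                ~((Y | ~Z) & ~X): β-rule — branch into ~(Y | ~Z)  //  ~~X.
                  branch 1.2.2.1.1 (add ~(Y | ~Z)):
                    ~(Y | ~Z): α-rule — add ~Y, ~~Z.
                    ○ open, literals {W=0, X=0, Y=0, Z=1}.
                  branch 1.2.2.1.2 (add ~~X):
                    × closes — contains both X and ~X.
              branch 1.2.2.2 (add ~~W, ((Y | ~Z) & ~X)):
                × closes — contains both W and ~W.
  branch 2 (add ~(X <-> ~~W), (Y & (~W <-> ((Y | ~Z) & ~X)))):
    (Y & (~W <-> ((Y | ~Z) & ~X))): α-rule — add Y, (~W <-> ((Y | ~Z) & ~X)).
    ~(X <-> ~~W): β-rule — branch into X, ~~~W  //  ~X, ~~W.
      branch 2.1 (add X, ~~~W):
        ~~~W: drop double negation, giving ~W.
        (~W <-> ((Y | ~Z) & ~X)): β-rule — branch into ~W, ((Y | ~Z) & ~X)  //  ~~W, ~((Y | ~Z) & ~X).
          branch 2.1.1 (add ~W, ((Y | ~Z) & ~X)):
            ((Y | ~Z) & ~X): α-rule — add (Y | ~Z), ~X.
            × closes — contains both X and ~X.
          branch 2.1.2 (add ~~W, ~((Y | ~Z) & ~X)):
            × closes — contains both W and ~W.
      branch 2.2 (add ~X, ~~W):
        ~~W: drop double negation, giving W.
        (~W <-> ((Y | ~Z) & ~X)): β-rule — branch into ~W, ((Y | ~Z) & ~X)  //  ~~W, ~((Y | ~Z) & ~X).
          branch 2.2.1 (add ~W, ((Y | ~Z) & ~X)):
            × closes — contains both W and ~W.
          branch 2.2.2 (add ~~W, ~((Y | ~Z) & ~X)):
            ~((Y | ~Z) & ~X): β-rule — branch into ~(Y | ~Z)  //  ~~X.
              branch 2.2.2.1 (add ~(Y | ~Z)):
                ~(Y | ~Z): α-rule — add ~Y, ~~Z.
                × closes — contains both Y and ~Y.
              branch 2.2.2.2 (add ~~X):
                × closes — contains both X and ~X.
9 branches closed, 3 open.
Each open branch fixes some atoms; the unmentioned ones are free. Counting distinct full assignments: branch {W=1, X=1, Y=0} (Z, V) contributes 4 new; branch {W=0, X=0, Y=0} (Z, V) contributes 4 new; branch {W=0, X=0, Y=0, Z=1} (V) contributes 0 new. Total: 8.

8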